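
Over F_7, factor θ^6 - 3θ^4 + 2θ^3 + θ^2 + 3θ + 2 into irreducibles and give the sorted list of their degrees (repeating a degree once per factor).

1, 1, 1, 1, 2

Write g(θ) = θ^6 - 3θ^4 + 2θ^3 + θ^2 + 3θ + 2.
Linear factors from roots: (θ - 3), (θ + 3), (θ + 2).
Complete factorization: g(θ) = (θ + 2)·(θ + 3)·(θ - 3)^2·(θ^2 + θ - 1).
Factor degrees with multiplicity: 1 + 1 + 1 + 1 + 2 = 6.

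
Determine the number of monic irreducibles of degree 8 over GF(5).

48750

The number of monic irreducibles of degree 8 over GF(5) is (1/8)·Σ_{d∣8} μ(8/d) 5^d.
Divisors of 8: 1, 2, 4, 8; μ(8/d) for each: 0, 0, -1, 1.
Σ = − 5^4 + 5^8 = 390000.
N = 390000/8 = 48750.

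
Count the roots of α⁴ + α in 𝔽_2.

2

Write h(α) = α⁴ + α.
Evaluate at each of the 2 elements of 𝔽_2:
h(0) = 0 → root; h(1) = 0 → root.
Roots: {0, 1}.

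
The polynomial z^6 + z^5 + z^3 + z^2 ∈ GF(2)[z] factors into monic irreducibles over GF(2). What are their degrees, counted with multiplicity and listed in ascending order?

Write h(z) = z^6 + z^5 + z^3 + z^2.
Roots in GF(2): h(0) = 0 → root; h(1) = 0 → root.
Linear factors from roots: (z), (z + 1).
Complete factorization: h(z) = (z)^2·(z + 1)^2·(z^2 + z + 1).
Factor degrees with multiplicity: 1 + 1 + 1 + 1 + 2 = 6.

1, 1, 1, 1, 2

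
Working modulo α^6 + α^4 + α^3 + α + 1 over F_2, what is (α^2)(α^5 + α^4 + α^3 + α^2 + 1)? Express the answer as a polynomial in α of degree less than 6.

Multiply in F_2[α]: (α^2)·(α^5 + α^4 + α^3 + α^2 + 1) = α^7 + α^6 + α^5 + α^4 + α^2.
Reduce using α^6 ≡ α^4 + α^3 + α + 1 (mod α^6 + α^4 + α^3 + α + 1).
Reduced: α^4 + α^3 + 1.

α^4 + α^3 + 1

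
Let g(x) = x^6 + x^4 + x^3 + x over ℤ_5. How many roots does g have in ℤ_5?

Evaluate at each of the 5 elements of ℤ_5:
g(0) = 0 → root; g(1) = 4; g(2) = 0 → root; g(3) = 0 → root; g(4) = 0 → root.
Roots: {0, 2, 3, 4}.

4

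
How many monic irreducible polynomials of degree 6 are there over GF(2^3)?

43596

By the necklace-counting formula, N_8(6) = (1/6) Σ_{d|6} μ(6/d)·8^d.
Divisors of 6: 1, 2, 3, 6; μ(6/d) for each: 1, -1, -1, 1.
Σ = 8^1 − 8^2 − 8^3 + 8^6 = 261576.
N = 261576/6 = 43596.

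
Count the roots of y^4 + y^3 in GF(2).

2

Write f(y) = y^4 + y^3.
Evaluate at each of the 2 elements of GF(2):
f(0) = 0 → root; f(1) = 0 → root.
Roots: {0, 1}.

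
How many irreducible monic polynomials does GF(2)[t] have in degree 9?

56

x^(2^9) − x is the product of all monic irreducibles of degree dividing 9; Möbius inversion gives N = (1/9) Σ μ(9/d)·2^d.
Divisors of 9: 1, 3, 9; μ(9/d) for each: 0, -1, 1.
Σ = − 2^3 + 2^9 = 504.
N = 504/9 = 56.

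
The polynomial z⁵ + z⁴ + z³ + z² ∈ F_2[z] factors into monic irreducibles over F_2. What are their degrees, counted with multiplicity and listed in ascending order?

1, 1, 1, 1, 1

Write f(z) = z⁵ + z⁴ + z³ + z².
Roots in F_2: f(0) = 0 → root; f(1) = 0 → root.
Linear factors from roots: (z), (z + 1).
Complete factorization: f(z) = (z)^2·(z + 1)^3.
Factor degrees with multiplicity: 1 + 1 + 1 + 1 + 1 = 5.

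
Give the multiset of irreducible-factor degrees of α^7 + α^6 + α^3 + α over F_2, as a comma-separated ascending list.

1, 1, 2, 3

Write h(α) = α^7 + α^6 + α^3 + α.
Roots in F_2: h(0) = 0 → root; h(1) = 0 → root.
Linear factors from roots: (α), (α + 1).
Complete factorization: h(α) = (α)·(α + 1)·(α^2 + α + 1)·(α^3 + α^2 + 1).
Factor degrees with multiplicity: 1 + 1 + 2 + 3 = 7.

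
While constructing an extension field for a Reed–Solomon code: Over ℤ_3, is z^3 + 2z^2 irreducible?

Write f(z) = z^3 + 2z^2.
Check for roots in ℤ_3: f(0) = 0 → root; f(1) = 0 → root; f(2) = 1.
f(0) = 0, so (z) divides f(z); f is reducible.

No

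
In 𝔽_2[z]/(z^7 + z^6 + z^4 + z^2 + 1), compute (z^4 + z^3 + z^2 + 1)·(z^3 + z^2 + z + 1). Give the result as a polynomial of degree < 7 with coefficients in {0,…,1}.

Multiply in 𝔽_2[z]: (z^4 + z^3 + z^2 + 1)·(z^3 + z^2 + z + 1) = z^7 + z^5 + z^4 + z^3 + z + 1.
Reduce using z^7 ≡ z^6 + z^4 + z^2 + 1 (mod z^7 + z^6 + z^4 + z^2 + 1).
Reduced: z^6 + z^5 + z^3 + z^2 + z.

z^6 + z^5 + z^3 + z^2 + z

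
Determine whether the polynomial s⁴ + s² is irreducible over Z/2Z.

No

Write h(s) = s⁴ + s².
Check for roots in Z/2Z: h(0) = 0 → root; h(1) = 0 → root.
h(0) = 0, so (s) divides h(s); h is reducible.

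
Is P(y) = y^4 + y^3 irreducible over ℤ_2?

Check for roots in ℤ_2: P(0) = 0 → root; P(1) = 0 → root.
P(0) = 0, so (y) divides P(y); P is reducible.

No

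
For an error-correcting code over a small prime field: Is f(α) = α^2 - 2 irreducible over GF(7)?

Check for roots in GF(7): f(0) = 5; f(1) = 6; f(2) = 2; f(3) = 0 → root; f(4) = 0 → root; f(5) = 2; f(6) = 6.
f(3) = 0, so (α − 3) divides f(α); f is reducible.

No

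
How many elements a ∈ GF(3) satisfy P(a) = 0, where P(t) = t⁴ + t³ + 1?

1

Evaluate at each of the 3 elements of GF(3):
P(0) = 1; P(1) = 0 → root; P(2) = 1.
Roots: {1}.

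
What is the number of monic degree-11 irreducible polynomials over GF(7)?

179756976

By the necklace-counting formula, N_7(11) = (1/11) Σ_{d|11} μ(11/d)·7^d.
Divisors of 11: 1, 11; μ(11/d) for each: -1, 1.
Σ = − 7^1 + 7^11 = 1977326736.
N = 1977326736/11 = 179756976.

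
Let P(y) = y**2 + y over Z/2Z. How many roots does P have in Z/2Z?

Evaluate at each of the 2 elements of Z/2Z:
P(0) = 0 → root; P(1) = 0 → root.
Roots: {0, 1}.

2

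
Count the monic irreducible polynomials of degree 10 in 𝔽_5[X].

By the necklace-counting formula, N_5(10) = (1/10) Σ_{d|10} μ(10/d)·5^d.
Divisors of 10: 1, 2, 5, 10; μ(10/d) for each: 1, -1, -1, 1.
Σ = 5^1 − 5^2 − 5^5 + 5^10 = 9762480.
N = 9762480/10 = 976248.

976248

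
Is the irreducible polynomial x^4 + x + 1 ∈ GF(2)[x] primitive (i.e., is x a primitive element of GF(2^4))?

Write f(x) = x^4 + x + 1.
|GF(2^4)^×| = 2^4 − 1 = 15. Prime factorization: 15 = 3·5.
f is primitive ⇔ x has order 15 in GF(2)[x]/(f), i.e. x^(15/q) ≠ 1 for each prime q | 15.
x^(5) mod f = x^2 + x.
x^(3) mod f = x^3.
None equal 1, so x has full order 15; f is primitive.

Yes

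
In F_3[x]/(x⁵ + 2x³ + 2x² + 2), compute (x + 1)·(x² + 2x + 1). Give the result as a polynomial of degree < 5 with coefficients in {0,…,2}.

x^3 + 1

Multiply in F_3[x]: (x + 1)·(x² + 2x + 1) = x³ + 1.
Reduced: x³ + 1.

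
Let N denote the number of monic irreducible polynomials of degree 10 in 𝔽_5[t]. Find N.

Gauss's count: N_{5}(10) = (1/10) Σ_{d|10} μ(10/d)·5^d.
Divisors of 10: 1, 2, 5, 10; μ(10/d) for each: 1, -1, -1, 1.
Σ = 5^1 − 5^2 − 5^5 + 5^10 = 9762480.
N = 9762480/10 = 976248.

976248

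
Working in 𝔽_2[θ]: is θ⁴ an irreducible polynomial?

No

Write f(θ) = θ⁴.
Check for roots in 𝔽_2: f(0) = 0 → root; f(1) = 1.
f(0) = 0, so (θ) divides f(θ); f is reducible.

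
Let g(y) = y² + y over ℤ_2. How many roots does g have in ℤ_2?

Evaluate at each of the 2 elements of ℤ_2:
g(0) = 0 → root; g(1) = 0 → root.
Roots: {0, 1}.

2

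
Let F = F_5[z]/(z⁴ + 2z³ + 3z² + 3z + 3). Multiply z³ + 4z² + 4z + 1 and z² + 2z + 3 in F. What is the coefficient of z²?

1

Multiply in F_5[z]: (z³ + 4z² + 4z + 1)·(z² + 2z + 3) = z⁵ + z⁴ + z² + 4z + 3.
Reduce using z⁴ ≡ 3z³ + 2z² + 2z + 2 (mod z⁴ + 2z³ + 3z² + 3z + 3).
Reduced: 4z³ + z² + 4z + 1.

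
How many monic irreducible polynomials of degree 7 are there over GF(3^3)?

1494336168

Gauss's count: N_{27}(7) = (1/7) Σ_{d|7} μ(7/d)·27^d.
Divisors of 7: 1, 7; μ(7/d) for each: -1, 1.
Σ = − 27^1 + 27^7 = 10460353176.
N = 10460353176/7 = 1494336168.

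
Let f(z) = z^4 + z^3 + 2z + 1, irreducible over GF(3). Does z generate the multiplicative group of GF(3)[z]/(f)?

|GF(3^4)^×| = 3^4 − 1 = 80. Prime factorization: 80 = 2^4·5.
f is primitive ⇔ z has order 80 in GF(3)[z]/(f), i.e. z^(80/q) ≠ 1 for each prime q | 80.
z^(40) mod f = 1
z^(16) mod f = 2z^2 + z + 1.
Since z^(40) = 1, the order of z divides 40 < 80; not primitive.

No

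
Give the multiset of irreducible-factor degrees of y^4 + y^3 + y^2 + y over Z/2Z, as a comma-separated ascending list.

Write h(y) = y^4 + y^3 + y^2 + y.
Roots in Z/2Z: h(0) = 0 → root; h(1) = 0 → root.
Linear factors from roots: (y), (y + 1).
Complete factorization: h(y) = (y)·(y + 1)^3.
Factor degrees with multiplicity: 1 + 1 + 1 + 1 = 4.

1, 1, 1, 1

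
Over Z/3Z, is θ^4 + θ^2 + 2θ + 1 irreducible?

Write P(θ) = θ^4 + θ^2 + 2θ + 1.
Check for roots in Z/3Z: P(0) = 1; P(1) = 2; P(2) = 1.
No roots, so no linear factors.
Monic irreducibles of degree 2 over GF(3): θ^2 + 1, θ^2 + θ + 2, θ^2 + 2θ + 2.
None of them divide P (all give nonzero remainder).
No irreducible factor of degree ≤ 2 exists, so P is irreducible over GF(3).

Yes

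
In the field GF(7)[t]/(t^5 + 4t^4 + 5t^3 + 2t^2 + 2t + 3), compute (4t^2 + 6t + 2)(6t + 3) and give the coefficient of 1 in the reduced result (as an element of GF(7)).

Multiply in GF(7)[t]: (4t^2 + 6t + 2)·(6t + 3) = 3t^3 + 6t^2 + 2t + 6.
Reduced: 3t^3 + 6t^2 + 2t + 6.

6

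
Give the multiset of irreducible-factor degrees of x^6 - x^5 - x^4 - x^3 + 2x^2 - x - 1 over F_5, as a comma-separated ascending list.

6

Write h(x) = x^6 - x^5 - x^4 - x^3 + 2x^2 - x - 1.
Roots in F_5: h(0) = 4; h(1) = 3; h(2) = 3; h(3) = 2; h(4) = 4.
Complete factorization: h(x) = (x^6 - x^5 - x^4 - x^3 + 2x^2 - x - 1).
Factor degrees with multiplicity: 6 = 6.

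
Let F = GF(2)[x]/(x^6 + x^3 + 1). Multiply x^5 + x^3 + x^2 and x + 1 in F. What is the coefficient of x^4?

1

Multiply in GF(2)[x]: (x^5 + x^3 + x^2)·(x + 1) = x^6 + x^5 + x^4 + x^2.
Reduce using x^6 ≡ x^3 + 1 (mod x^6 + x^3 + 1).
Reduced: x^5 + x^4 + x^3 + x^2 + 1.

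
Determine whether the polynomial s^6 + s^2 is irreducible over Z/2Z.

No

Write g(s) = s^6 + s^2.
Check for roots in Z/2Z: g(0) = 0 → root; g(1) = 0 → root.
g(0) = 0, so (s) divides g(s); g is reducible.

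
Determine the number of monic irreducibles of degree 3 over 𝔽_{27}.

6552

x^(27^3) − x is the product of all monic irreducibles of degree dividing 3; Möbius inversion gives N = (1/3) Σ μ(3/d)·27^d.
Divisors of 3: 1, 3; μ(3/d) for each: -1, 1.
Σ = − 27^1 + 27^3 = 19656.
N = 19656/3 = 6552.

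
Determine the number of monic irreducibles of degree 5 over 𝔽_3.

48

Gauss's count: N_{3}(5) = (1/5) Σ_{d|5} μ(5/d)·3^d.
Divisors of 5: 1, 5; μ(5/d) for each: -1, 1.
Σ = − 3^1 + 3^5 = 240.
N = 240/5 = 48.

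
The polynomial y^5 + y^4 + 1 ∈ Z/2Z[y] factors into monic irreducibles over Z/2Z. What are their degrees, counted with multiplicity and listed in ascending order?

Write h(y) = y^5 + y^4 + 1.
Roots in Z/2Z: h(0) = 1; h(1) = 1.
Complete factorization: h(y) = (y^2 + y + 1)·(y^3 + y + 1).
Factor degrees with multiplicity: 2 + 3 = 5.

2, 3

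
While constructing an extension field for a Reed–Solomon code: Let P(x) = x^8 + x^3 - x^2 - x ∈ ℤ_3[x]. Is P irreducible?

Check for roots in ℤ_3: P(0) = 0 → root; P(1) = 0 → root; P(2) = 0 → root.
P(0) = 0, so (x) divides P(x); P is reducible.

No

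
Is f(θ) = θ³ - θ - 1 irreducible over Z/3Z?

Yes

Check for roots in Z/3Z: f(0) = 2; f(1) = 2; f(2) = 2.
No roots. A degree-3 polynomial over a field with no linear factor is irreducible.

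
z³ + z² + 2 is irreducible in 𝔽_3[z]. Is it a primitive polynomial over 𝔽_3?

No

Write f(z) = z³ + z² + 2.
|GF(3^3)^×| = 3^3 − 1 = 26. Prime factorization: 26 = 2·13.
f is primitive ⇔ z has order 26 in GF(3)[z]/(f), i.e. z^(26/q) ≠ 1 for each prime q | 26.
z^(13) mod f = 1
z^(2) mod f = z².
Since z^(13) = 1, the order of z divides 13 < 26; not primitive.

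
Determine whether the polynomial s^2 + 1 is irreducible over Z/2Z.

No

Write P(s) = s^2 + 1.
Check for roots in Z/2Z: P(0) = 1; P(1) = 0 → root.
P(1) = 0, so (s − 1) divides P(s); P is reducible.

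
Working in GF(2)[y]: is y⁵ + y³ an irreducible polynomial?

No

Write g(y) = y⁵ + y³.
Check for roots in GF(2): g(0) = 0 → root; g(1) = 0 → root.
g(0) = 0, so (y) divides g(y); g is reducible.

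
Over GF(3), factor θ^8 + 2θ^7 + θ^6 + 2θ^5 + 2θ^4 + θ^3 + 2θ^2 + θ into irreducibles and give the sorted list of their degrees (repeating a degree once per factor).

1, 1, 1, 1, 2, 2

Write h(θ) = θ^8 + 2θ^7 + θ^6 + 2θ^5 + 2θ^4 + θ^3 + 2θ^2 + θ.
Roots in GF(3): h(0) = 0 → root; h(1) = 0 → root; h(2) = 0 → root.
Linear factors from roots: (θ), (θ + 2), (θ + 1).
Complete factorization: h(θ) = (θ)·(θ + 1)·(θ + 2)^2·(θ^2 + 1)^2.
Factor degrees with multiplicity: 1 + 1 + 1 + 1 + 2 + 2 = 8.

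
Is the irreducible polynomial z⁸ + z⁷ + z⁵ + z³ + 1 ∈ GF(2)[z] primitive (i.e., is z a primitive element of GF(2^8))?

Write f(z) = z⁸ + z⁷ + z⁵ + z³ + 1.
|GF(2^8)^×| = 2^8 − 1 = 255. Prime factorization: 255 = 3·5·17.
f is primitive ⇔ z has order 255 in GF(2)[z]/(f), i.e. z^(255/q) ≠ 1 for each prime q | 255.
z^(85) mod f = z⁷ + z⁶ + z² + z.
z^(51) mod f = z⁷ + z⁶ + z⁴ + z³ + z².
z^(15) mod f = z³ + z².
None equal 1, so z has full order 255; f is primitive.

Yes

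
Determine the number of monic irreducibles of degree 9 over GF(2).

56

Gauss's count: N_{2}(9) = (1/9) Σ_{d|9} μ(9/d)·2^d.
Divisors of 9: 1, 3, 9; μ(9/d) for each: 0, -1, 1.
Σ = − 2^3 + 2^9 = 504.
N = 504/9 = 56.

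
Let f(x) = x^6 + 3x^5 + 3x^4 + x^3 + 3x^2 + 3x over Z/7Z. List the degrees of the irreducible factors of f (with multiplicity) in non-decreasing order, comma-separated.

Linear factors from roots: (x), (x - 1), (x - 3), (x + 2), (x + 1).
Complete factorization: f(x) = (x)·(x + 1)·(x + 2)·(x - 1)·(x - 3)^2.
Factor degrees with multiplicity: 1 + 1 + 1 + 1 + 1 + 1 = 6.

1, 1, 1, 1, 1, 1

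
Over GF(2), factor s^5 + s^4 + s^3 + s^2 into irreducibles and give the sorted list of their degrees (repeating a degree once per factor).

Write g(s) = s^5 + s^4 + s^3 + s^2.
Roots in GF(2): g(0) = 0 → root; g(1) = 0 → root.
Linear factors from roots: (s), (s + 1).
Complete factorization: g(s) = (s)^2·(s + 1)^3.
Factor degrees with multiplicity: 1 + 1 + 1 + 1 + 1 = 5.

1, 1, 1, 1, 1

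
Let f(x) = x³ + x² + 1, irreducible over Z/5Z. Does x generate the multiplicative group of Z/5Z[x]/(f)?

No

|GF(5^3)^×| = 5^3 − 1 = 124. Prime factorization: 124 = 2^2·31.
f is primitive ⇔ x has order 124 in GF(5)[x]/(f), i.e. x^(124/q) ≠ 1 for each prime q | 124.
x^(62) mod f = 1
x^(4) mod f = x² + 4x + 1.
Since x^(62) = 1, the order of x divides 62 < 124; not primitive.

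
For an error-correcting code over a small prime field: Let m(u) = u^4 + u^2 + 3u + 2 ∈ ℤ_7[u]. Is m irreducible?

No

Check for roots in ℤ_7: m(0) = 2; m(1) = 0 → root; m(2) = 0 → root; m(3) = 3; m(4) = 6; m(5) = 2; m(6) = 1.
m(1) = 0, so (u − 1) divides m(u); m is reducible.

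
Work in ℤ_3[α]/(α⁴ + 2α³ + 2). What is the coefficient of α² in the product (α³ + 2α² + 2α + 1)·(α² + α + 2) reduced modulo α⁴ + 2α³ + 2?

Multiply in ℤ_3[α]: (α³ + 2α² + 2α + 1)·(α² + α + 2) = α⁵ + α² + 2α + 2.
Reduce using α⁴ ≡ α³ + 1 (mod α⁴ + 2α³ + 2).
Reduced: α³ + α².

1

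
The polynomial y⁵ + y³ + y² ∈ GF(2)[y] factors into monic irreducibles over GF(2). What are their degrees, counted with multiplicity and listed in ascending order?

Write f(y) = y⁵ + y³ + y².
Roots in GF(2): f(0) = 0 → root; f(1) = 1.
Linear factors from roots: (y).
Complete factorization: f(y) = (y)^2·(y³ + y + 1).
Factor degrees with multiplicity: 1 + 1 + 3 = 5.

1, 1, 3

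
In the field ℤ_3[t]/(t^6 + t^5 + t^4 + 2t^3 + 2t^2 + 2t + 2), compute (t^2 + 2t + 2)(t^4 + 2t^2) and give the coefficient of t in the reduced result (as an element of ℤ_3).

Multiply in ℤ_3[t]: (t^2 + 2t + 2)·(t^4 + 2t^2) = t^6 + 2t^5 + t^4 + t^3 + t^2.
Reduce using t^6 ≡ 2t^5 + 2t^4 + t^3 + t^2 + t + 1 (mod t^6 + t^5 + t^4 + 2t^3 + 2t^2 + 2t + 2).
Reduced: t^5 + 2t^3 + 2t^2 + t + 1.

1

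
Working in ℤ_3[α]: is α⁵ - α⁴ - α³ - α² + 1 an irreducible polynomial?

Write g(α) = α⁵ - α⁴ - α³ - α² + 1.
Check for roots in ℤ_3: g(0) = 1; g(1) = 2; g(2) = 2.
No roots, so no linear factors.
Monic irreducibles of degree 2 over GF(3): α² + 1, α² + α - 1, α² - α - 1.
None of them divide g (all give nonzero remainder).
No irreducible factor of degree ≤ 2 exists, so g is irreducible over GF(3).

Yes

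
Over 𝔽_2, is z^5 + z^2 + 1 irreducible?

Write h(z) = z^5 + z^2 + 1.
Check for roots in 𝔽_2: h(0) = 1; h(1) = 1.
No roots, so no linear factors.
Monic irreducibles of degree 2 over GF(2): z^2 + z + 1.
None of them divide h (all give nonzero remainder).
No irreducible factor of degree ≤ 2 exists, so h is irreducible over GF(2).

Yes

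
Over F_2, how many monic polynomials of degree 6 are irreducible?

9

Gauss's count: N_{2}(6) = (1/6) Σ_{d|6} μ(6/d)·2^d.
Divisors of 6: 1, 2, 3, 6; μ(6/d) for each: 1, -1, -1, 1.
Σ = 2^1 − 2^2 − 2^3 + 2^6 = 54.
N = 54/6 = 9.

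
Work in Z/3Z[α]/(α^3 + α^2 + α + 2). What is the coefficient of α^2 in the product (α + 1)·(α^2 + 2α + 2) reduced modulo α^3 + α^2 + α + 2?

2

Multiply in Z/3Z[α]: (α + 1)·(α^2 + 2α + 2) = α^3 + α + 2.
Reduce using α^3 ≡ 2α^2 + 2α + 1 (mod α^3 + α^2 + α + 2).
Reduced: 2α^2.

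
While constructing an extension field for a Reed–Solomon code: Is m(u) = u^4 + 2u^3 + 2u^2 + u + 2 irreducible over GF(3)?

Check for roots in GF(3): m(0) = 2; m(1) = 2; m(2) = 2.
No roots, so no linear factors.
Monic irreducibles of degree 2 over GF(3): u^2 + 1, u^2 + u + 2, u^2 + 2u + 2.
None of them divide m (all give nonzero remainder).
No irreducible factor of degree ≤ 2 exists, so m is irreducible over GF(3).

Yes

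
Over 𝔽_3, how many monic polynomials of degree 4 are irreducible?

18

The number of monic irreducibles of degree 4 over GF(3) is (1/4)·Σ_{d∣4} μ(4/d) 3^d.
Divisors of 4: 1, 2, 4; μ(4/d) for each: 0, -1, 1.
Σ = − 3^2 + 3^4 = 72.
N = 72/4 = 18.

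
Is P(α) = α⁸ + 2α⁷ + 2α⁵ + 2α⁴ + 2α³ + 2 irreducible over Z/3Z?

Check for roots in Z/3Z: P(0) = 2; P(1) = 2; P(2) = 2.
No roots, so no linear factors.
Monic irreducibles of degree 2 over GF(3): α² + 1, α² + α + 2, α² + 2α + 2.
None of them divide P (all give nonzero remainder).
Degree-3 irreducible divisors: test the 8 monic irreducibles of degree 3 over GF(3).
None of them divide P (all give nonzero remainder).
Degree-4 irreducible divisors: test the 18 monic irreducibles of degree 4 over GF(3).
None of them divide P (all give nonzero remainder).
No irreducible factor of degree ≤ 4 exists, so P is irreducible over GF(3).

Yes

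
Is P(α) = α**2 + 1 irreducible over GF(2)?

No

Check for roots in GF(2): P(0) = 1; P(1) = 0 → root.
P(1) = 0, so (α − 1) divides P(α); P is reducible.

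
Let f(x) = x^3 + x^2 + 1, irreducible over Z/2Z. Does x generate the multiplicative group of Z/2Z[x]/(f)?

|GF(2^3)^×| = 2^3 − 1 = 7. Prime factorization: 7 = 7.
f is primitive ⇔ x has order 7 in GF(2)[x]/(f), i.e. x^(7/q) ≠ 1 for each prime q | 7.
x^(1) mod f = x.
None equal 1, so x has full order 7; f is primitive.

Yes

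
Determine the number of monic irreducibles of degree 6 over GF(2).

By the necklace-counting formula, N_2(6) = (1/6) Σ_{d|6} μ(6/d)·2^d.
Divisors of 6: 1, 2, 3, 6; μ(6/d) for each: 1, -1, -1, 1.
Σ = 2^1 − 2^2 − 2^3 + 2^6 = 54.
N = 54/6 = 9.

9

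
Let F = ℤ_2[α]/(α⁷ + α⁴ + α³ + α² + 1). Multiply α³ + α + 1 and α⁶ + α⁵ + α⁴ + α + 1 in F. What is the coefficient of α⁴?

Multiply in ℤ_2[α]: (α³ + α + 1)·(α⁶ + α⁵ + α⁴ + α + 1) = α⁹ + α⁸ + α³ + α² + 1.
Reduce using α⁷ ≡ α⁴ + α³ + α² + 1 (mod α⁷ + α⁴ + α³ + α² + 1).
Reduced: α⁶ + α + 1.

0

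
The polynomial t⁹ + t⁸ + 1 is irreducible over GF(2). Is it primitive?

Write f(t) = t⁹ + t⁸ + 1.
|GF(2^9)^×| = 2^9 − 1 = 511. Prime factorization: 511 = 7·73.
f is primitive ⇔ t has order 511 in GF(2)[t]/(f), i.e. t^(511/q) ≠ 1 for each prime q | 511.
t^(73) mod f = 1
t^(7) mod f = t⁷.
Since t^(73) = 1, the order of t divides 73 < 511; not primitive.

No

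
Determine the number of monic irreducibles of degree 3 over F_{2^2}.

The number of monic irreducibles of degree 3 over GF(4) is (1/3)·Σ_{d∣3} μ(3/d) 4^d.
Divisors of 3: 1, 3; μ(3/d) for each: -1, 1.
Σ = − 4^1 + 4^3 = 60.
N = 60/3 = 20.

20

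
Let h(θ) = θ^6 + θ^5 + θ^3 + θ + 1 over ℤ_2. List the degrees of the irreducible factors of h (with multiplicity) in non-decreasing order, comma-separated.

2, 2, 2

Roots in ℤ_2: h(0) = 1; h(1) = 1.
Complete factorization: h(θ) = (θ^2 + θ + 1)^3.
Factor degrees with multiplicity: 2 + 2 + 2 = 6.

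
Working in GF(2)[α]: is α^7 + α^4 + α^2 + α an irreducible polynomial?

No

Write h(α) = α^7 + α^4 + α^2 + α.
Check for roots in GF(2): h(0) = 0 → root; h(1) = 0 → root.
h(0) = 0, so (α) divides h(α); h is reducible.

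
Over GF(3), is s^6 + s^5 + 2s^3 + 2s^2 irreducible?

Write g(s) = s^6 + s^5 + 2s^3 + 2s^2.
Check for roots in GF(3): g(0) = 0 → root; g(1) = 0 → root; g(2) = 0 → root.
g(0) = 0, so (s) divides g(s); g is reducible.

No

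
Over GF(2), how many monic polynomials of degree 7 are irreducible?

18

The number of monic irreducibles of degree 7 over GF(2) is (1/7)·Σ_{d∣7} μ(7/d) 2^d.
Divisors of 7: 1, 7; μ(7/d) for each: -1, 1.
Σ = − 2^1 + 2^7 = 126.
N = 126/7 = 18.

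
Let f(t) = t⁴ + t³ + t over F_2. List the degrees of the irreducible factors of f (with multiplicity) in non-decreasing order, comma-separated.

Roots in F_2: f(0) = 0 → root; f(1) = 1.
Linear factors from roots: (t).
Complete factorization: f(t) = (t)·(t³ + t² + 1).
Factor degrees with multiplicity: 1 + 3 = 4.

1, 3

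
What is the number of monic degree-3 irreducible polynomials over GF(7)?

By the necklace-counting formula, N_7(3) = (1/3) Σ_{d|3} μ(3/d)·7^d.
Divisors of 3: 1, 3; μ(3/d) for each: -1, 1.
Σ = − 7^1 + 7^3 = 336.
N = 336/3 = 112.

112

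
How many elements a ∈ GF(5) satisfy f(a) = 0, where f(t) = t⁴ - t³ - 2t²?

3

Evaluate at each of the 5 elements of GF(5):
f(0) = 0 → root; f(1) = 3; f(2) = 0 → root; f(3) = 1; f(4) = 0 → root.
Roots: {0, 2, 4}.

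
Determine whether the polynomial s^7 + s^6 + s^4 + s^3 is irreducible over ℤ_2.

Write f(s) = s^7 + s^6 + s^4 + s^3.
Check for roots in ℤ_2: f(0) = 0 → root; f(1) = 0 → root.
f(0) = 0, so (s) divides f(s); f is reducible.

No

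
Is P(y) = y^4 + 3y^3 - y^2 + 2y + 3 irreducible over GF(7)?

Yes

Check for roots in GF(7): P(0) = 3; P(1) = 1; P(2) = 1; P(3) = 1; P(4) = 2; P(5) = 1; P(6) = 5.
No roots, so no linear factors.
Degree-2 irreducible divisors: test the 21 monic irreducibles of degree 2 over GF(7).
None of them divide P (all give nonzero remainder).
No irreducible factor of degree ≤ 2 exists, so P is irreducible over GF(7).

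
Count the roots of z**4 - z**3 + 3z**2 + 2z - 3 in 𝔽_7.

Write P(z) = z**4 - z**3 + 3z**2 + 2z - 3.
Evaluate at each of the 7 elements of 𝔽_7:
P(0) = 4; P(1) = 2; P(2) = 0 → root; P(3) = 0 → root; P(4) = 0 → root; P(5) = 1; P(6) = 0 → root.
Roots: {2, 3, 4, 6}.

4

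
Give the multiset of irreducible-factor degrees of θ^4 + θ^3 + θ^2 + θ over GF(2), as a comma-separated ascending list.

1, 1, 1, 1

Write h(θ) = θ^4 + θ^3 + θ^2 + θ.
Roots in GF(2): h(0) = 0 → root; h(1) = 0 → root.
Linear factors from roots: (θ), (θ + 1).
Complete factorization: h(θ) = (θ)·(θ + 1)^3.
Factor degrees with multiplicity: 1 + 1 + 1 + 1 = 4.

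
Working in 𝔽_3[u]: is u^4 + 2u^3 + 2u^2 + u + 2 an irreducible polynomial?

Yes

Write m(u) = u^4 + 2u^3 + 2u^2 + u + 2.
Check for roots in 𝔽_3: m(0) = 2; m(1) = 2; m(2) = 2.
No roots, so no linear factors.
Monic irreducibles of degree 2 over GF(3): u^2 + 1, u^2 + u + 2, u^2 + 2u + 2.
None of them divide m (all give nonzero remainder).
No irreducible factor of degree ≤ 2 exists, so m is irreducible over GF(3).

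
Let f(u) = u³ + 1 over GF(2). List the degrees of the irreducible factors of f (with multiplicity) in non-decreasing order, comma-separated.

1, 2

Roots in GF(2): f(0) = 1; f(1) = 0 → root.
Linear factors from roots: (u + 1).
Complete factorization: f(u) = (u + 1)·(u² + u + 1).
Factor degrees with multiplicity: 1 + 2 = 3.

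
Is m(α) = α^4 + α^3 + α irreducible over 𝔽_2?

Check for roots in 𝔽_2: m(0) = 0 → root; m(1) = 1.
m(0) = 0, so (α) divides m(α); m is reducible.

No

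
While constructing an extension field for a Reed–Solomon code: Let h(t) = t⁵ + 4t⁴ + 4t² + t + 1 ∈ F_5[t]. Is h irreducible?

No

Check for roots in F_5: h(0) = 1; h(1) = 1; h(2) = 0 → root; h(3) = 2; h(4) = 2.
h(2) = 0, so (t − 2) divides h(t); h is reducible.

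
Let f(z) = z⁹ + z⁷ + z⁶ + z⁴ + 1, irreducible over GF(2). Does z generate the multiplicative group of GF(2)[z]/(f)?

Yes

|GF(2^9)^×| = 2^9 − 1 = 511. Prime factorization: 511 = 7·73.
f is primitive ⇔ z has order 511 in GF(2)[z]/(f), i.e. z^(511/q) ≠ 1 for each prime q | 511.
z^(73) mod f = z⁸ + z⁷ + z⁵ + z² + z + 1.
z^(7) mod f = z⁷.
None equal 1, so z has full order 511; f is primitive.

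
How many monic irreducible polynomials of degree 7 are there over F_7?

117648

By the necklace-counting formula, N_7(7) = (1/7) Σ_{d|7} μ(7/d)·7^d.
Divisors of 7: 1, 7; μ(7/d) for each: -1, 1.
Σ = − 7^1 + 7^7 = 823536.
N = 823536/7 = 117648.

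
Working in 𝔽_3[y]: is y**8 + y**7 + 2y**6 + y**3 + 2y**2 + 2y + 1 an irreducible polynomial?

Write m(y) = y**8 + y**7 + 2y**6 + y**3 + 2y**2 + 2y + 1.
Check for roots in 𝔽_3: m(0) = 1; m(1) = 1; m(2) = 2.
No roots, so no linear factors.
Monic irreducibles of degree 2 over GF(3): y**2 + 1, y**2 + y + 2, y**2 + 2y + 2.
None of them divide m (all give nonzero remainder).
Degree-3 irreducible divisors: test the 8 monic irreducibles of degree 3 over GF(3).
None of them divide m (all give nonzero remainder).
Degree-4 irreducible divisors: test the 18 monic irreducibles of degree 4 over GF(3).
None of them divide m (all give nonzero remainder).
No irreducible factor of degree ≤ 4 exists, so m is irreducible over GF(3).

Yes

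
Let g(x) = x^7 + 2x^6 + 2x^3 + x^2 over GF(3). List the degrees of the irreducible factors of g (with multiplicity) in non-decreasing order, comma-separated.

Roots in GF(3): g(0) = 0 → root; g(1) = 0 → root; g(2) = 0 → root.
Linear factors from roots: (x), (x + 2), (x + 1).
Complete factorization: g(x) = (x + 1)·(x)^2·(x + 2)^2·(x^2 + 1).
Factor degrees with multiplicity: 1 + 1 + 1 + 1 + 1 + 2 = 7.

1, 1, 1, 1, 1, 2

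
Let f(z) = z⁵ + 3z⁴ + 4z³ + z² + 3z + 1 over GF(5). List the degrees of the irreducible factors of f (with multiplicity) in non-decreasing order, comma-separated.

Roots in GF(5): f(0) = 1; f(1) = 3; f(2) = 3; f(3) = 3; f(4) = 2.
Complete factorization: f(z) = (z² + 3)·(z³ + 3z² + z + 2).
Factor degrees with multiplicity: 2 + 3 = 5.

2, 3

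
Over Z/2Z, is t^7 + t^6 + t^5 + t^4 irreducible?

No

Write m(t) = t^7 + t^6 + t^5 + t^4.
Check for roots in Z/2Z: m(0) = 0 → root; m(1) = 0 → root.
m(0) = 0, so (t) divides m(t); m is reducible.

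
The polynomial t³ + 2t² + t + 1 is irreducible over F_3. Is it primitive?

Write f(t) = t³ + 2t² + t + 1.
|GF(3^3)^×| = 3^3 − 1 = 26. Prime factorization: 26 = 2·13.
f is primitive ⇔ t has order 26 in GF(3)[t]/(f), i.e. t^(26/q) ≠ 1 for each prime q | 26.
t^(13) mod f = 2.
t^(2) mod f = t².
None equal 1, so t has full order 26; f is primitive.

Yes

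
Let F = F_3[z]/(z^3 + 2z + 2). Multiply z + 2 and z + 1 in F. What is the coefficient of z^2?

Multiply in F_3[z]: (z + 2)·(z + 1) = z^2 + 2.
Reduced: z^2 + 2.

1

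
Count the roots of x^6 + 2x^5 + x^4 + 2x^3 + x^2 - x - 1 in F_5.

Write h(x) = x^6 + 2x^5 + x^4 + 2x^3 + x^2 - x - 1.
Evaluate at each of the 5 elements of F_5:
h(0) = 4; h(1) = 0 → root; h(2) = 1; h(3) = 0 → root; h(4) = 4.
Roots: {1, 3}.

2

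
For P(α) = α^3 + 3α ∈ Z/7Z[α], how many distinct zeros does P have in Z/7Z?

Evaluate at each of the 7 elements of Z/7Z:
P(0) = 0 → root; P(1) = 4; P(2) = 0 → root; P(3) = 1; P(4) = 6; P(5) = 0 → root; P(6) = 3.
Roots: {0, 2, 5}.

3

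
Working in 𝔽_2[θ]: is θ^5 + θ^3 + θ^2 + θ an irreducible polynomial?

No

Write h(θ) = θ^5 + θ^3 + θ^2 + θ.
Check for roots in 𝔽_2: h(0) = 0 → root; h(1) = 0 → root.
h(0) = 0, so (θ) divides h(θ); h is reducible.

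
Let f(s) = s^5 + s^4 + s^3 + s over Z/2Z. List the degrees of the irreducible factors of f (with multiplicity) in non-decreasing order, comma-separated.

Roots in Z/2Z: f(0) = 0 → root; f(1) = 0 → root.
Linear factors from roots: (s), (s + 1).
Complete factorization: f(s) = (s)·(s + 1)·(s^3 + s + 1).
Factor degrees with multiplicity: 1 + 1 + 3 = 5.

1, 1, 3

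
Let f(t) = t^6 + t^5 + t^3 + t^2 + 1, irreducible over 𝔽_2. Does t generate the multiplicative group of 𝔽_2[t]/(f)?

|GF(2^6)^×| = 2^6 − 1 = 63. Prime factorization: 63 = 3^2·7.
f is primitive ⇔ t has order 63 in GF(2)[t]/(f), i.e. t^(63/q) ≠ 1 for each prime q | 63.
t^(21) mod f = t^4 + t^2 + t + 1.
t^(9) mod f = t^2 + t.
None equal 1, so t has full order 63; f is primitive.

Yes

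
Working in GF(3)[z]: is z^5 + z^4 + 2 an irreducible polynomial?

Yes

Write m(z) = z^5 + z^4 + 2.
Check for roots in GF(3): m(0) = 2; m(1) = 1; m(2) = 2.
No roots, so no linear factors.
Monic irreducibles of degree 2 over GF(3): z^2 + 1, z^2 + z + 2, z^2 + 2z + 2.
None of them divide m (all give nonzero remainder).
No irreducible factor of degree ≤ 2 exists, so m is irreducible over GF(3).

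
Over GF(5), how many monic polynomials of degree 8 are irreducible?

x^(5^8) − x is the product of all monic irreducibles of degree dividing 8; Möbius inversion gives N = (1/8) Σ μ(8/d)·5^d.
Divisors of 8: 1, 2, 4, 8; μ(8/d) for each: 0, 0, -1, 1.
Σ = − 5^4 + 5^8 = 390000.
N = 390000/8 = 48750.

48750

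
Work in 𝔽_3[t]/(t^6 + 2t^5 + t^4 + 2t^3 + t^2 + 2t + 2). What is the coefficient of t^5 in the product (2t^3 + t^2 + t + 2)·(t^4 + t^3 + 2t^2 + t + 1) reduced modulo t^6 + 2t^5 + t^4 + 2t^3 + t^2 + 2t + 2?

Multiply in 𝔽_3[t]: (2t^3 + t^2 + t + 2)·(t^4 + t^3 + 2t^2 + t + 1) = 2t^7 + t^4 + t^3 + 2.
Reduce using t^6 ≡ t^5 + 2t^4 + t^3 + 2t^2 + t + 1 (mod t^6 + 2t^5 + t^4 + 2t^3 + t^2 + 2t + 2).
Reduced: t^4 + t^3 + t + 1.

0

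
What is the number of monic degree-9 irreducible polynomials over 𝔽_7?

Gauss's count: N_{7}(9) = (1/9) Σ_{d|9} μ(9/d)·7^d.
Divisors of 9: 1, 3, 9; μ(9/d) for each: 0, -1, 1.
Σ = − 7^3 + 7^9 = 40353264.
N = 40353264/9 = 4483696.

4483696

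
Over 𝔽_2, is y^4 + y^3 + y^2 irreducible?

No

Write m(y) = y^4 + y^3 + y^2.
Check for roots in 𝔽_2: m(0) = 0 → root; m(1) = 1.
m(0) = 0, so (y) divides m(y); m is reducible.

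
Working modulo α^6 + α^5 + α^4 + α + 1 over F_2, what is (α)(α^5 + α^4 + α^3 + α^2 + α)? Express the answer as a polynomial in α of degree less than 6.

Multiply in F_2[α]: (α)·(α^5 + α^4 + α^3 + α^2 + α) = α^6 + α^5 + α^4 + α^3 + α^2.
Reduce using α^6 ≡ α^5 + α^4 + α + 1 (mod α^6 + α^5 + α^4 + α + 1).
Reduced: α^3 + α^2 + α + 1.

α^3 + α^2 + α + 1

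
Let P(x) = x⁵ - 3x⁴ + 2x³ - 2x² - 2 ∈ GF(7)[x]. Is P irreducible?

No

Check for roots in GF(7): P(0) = 5; P(1) = 3; P(2) = 4; P(3) = 6; P(4) = 0 → root; P(5) = 6; P(6) = 4.
P(4) = 0, so (x − 4) divides P(x); P is reducible.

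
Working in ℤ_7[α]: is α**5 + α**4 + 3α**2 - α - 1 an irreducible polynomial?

No

Write P(α) = α**5 + α**4 + 3α**2 - α - 1.
Check for roots in ℤ_7: P(0) = 6; P(1) = 3; P(2) = 1; P(3) = 4; P(4) = 0 → root; P(5) = 4; P(6) = 3.
P(4) = 0, so (α − 4) divides P(α); P is reducible.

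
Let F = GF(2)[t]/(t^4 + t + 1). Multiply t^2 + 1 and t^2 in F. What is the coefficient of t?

1

Multiply in GF(2)[t]: (t^2 + 1)·(t^2) = t^4 + t^2.
Reduce using t^4 ≡ t + 1 (mod t^4 + t + 1).
Reduced: t^2 + t + 1.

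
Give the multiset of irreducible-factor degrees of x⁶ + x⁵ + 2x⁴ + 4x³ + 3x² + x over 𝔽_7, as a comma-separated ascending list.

Write f(x) = x⁶ + x⁵ + 2x⁴ + 4x³ + 3x² + x.
Linear factors from roots: (x), (x + 2), (x + 1).
Complete factorization: f(x) = (x)·(x + 1)·(x + 2)·(x³ + 5x² + 6x + 4).
Factor degrees with multiplicity: 1 + 1 + 1 + 3 = 6.

1, 1, 1, 3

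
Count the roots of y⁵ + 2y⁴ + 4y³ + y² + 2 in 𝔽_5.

Write g(y) = y⁵ + 2y⁴ + 4y³ + y² + 2.
Evaluate at each of the 5 elements of 𝔽_5:
g(0) = 2; g(1) = 0 → root; g(2) = 2; g(3) = 4; g(4) = 0 → root.
Roots: {1, 4}.

2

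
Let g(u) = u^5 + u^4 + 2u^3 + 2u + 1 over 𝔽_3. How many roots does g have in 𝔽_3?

Evaluate at each of the 3 elements of 𝔽_3:
g(0) = 1; g(1) = 1; g(2) = 0 → root.
Roots: {2}.

1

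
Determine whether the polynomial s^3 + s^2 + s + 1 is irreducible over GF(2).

Write P(s) = s^3 + s^2 + s + 1.
Check for roots in GF(2): P(0) = 1; P(1) = 0 → root.
P(1) = 0, so (s − 1) divides P(s); P is reducible.

No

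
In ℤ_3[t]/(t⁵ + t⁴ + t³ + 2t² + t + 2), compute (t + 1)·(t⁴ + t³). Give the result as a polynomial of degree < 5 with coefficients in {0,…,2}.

Multiply in ℤ_3[t]: (t + 1)·(t⁴ + t³) = t⁵ + 2t⁴ + t³.
Reduce using t⁵ ≡ 2t⁴ + 2t³ + t² + 2t + 1 (mod t⁵ + t⁴ + t³ + 2t² + t + 2).
Reduced: t⁴ + t² + 2t + 1.

t^4 + t^2 + 2t + 1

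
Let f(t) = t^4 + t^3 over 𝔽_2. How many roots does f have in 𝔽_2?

Evaluate at each of the 2 elements of 𝔽_2:
f(0) = 0 → root; f(1) = 0 → root.
Roots: {0, 1}.

2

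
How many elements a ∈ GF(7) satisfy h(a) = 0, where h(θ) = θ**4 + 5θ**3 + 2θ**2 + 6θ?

4

Evaluate at each of the 7 elements of GF(7):
h(0) = 0 → root; h(1) = 0 → root; h(2) = 6; h(3) = 0 → root; h(4) = 2; h(5) = 0 → root; h(6) = 6.
Roots: {0, 1, 3, 5}.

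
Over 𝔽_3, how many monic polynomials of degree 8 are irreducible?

810

Gauss's count: N_{3}(8) = (1/8) Σ_{d|8} μ(8/d)·3^d.
Divisors of 8: 1, 2, 4, 8; μ(8/d) for each: 0, 0, -1, 1.
Σ = − 3^4 + 3^8 = 6480.
N = 6480/8 = 810.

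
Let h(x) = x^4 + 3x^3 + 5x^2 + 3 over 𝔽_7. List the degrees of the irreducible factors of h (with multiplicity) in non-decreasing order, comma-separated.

Linear factors from roots: (x + 5), (x + 4).
Complete factorization: h(x) = (x + 4)·(x + 5)·(x^2 + x + 4).
Factor degrees with multiplicity: 1 + 1 + 2 = 4.

1, 1, 2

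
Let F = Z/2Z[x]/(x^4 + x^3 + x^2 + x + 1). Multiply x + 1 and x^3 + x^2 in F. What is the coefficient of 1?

1

Multiply in Z/2Z[x]: (x + 1)·(x^3 + x^2) = x^4 + x^2.
Reduce using x^4 ≡ x^3 + x^2 + x + 1 (mod x^4 + x^3 + x^2 + x + 1).
Reduced: x^3 + x + 1.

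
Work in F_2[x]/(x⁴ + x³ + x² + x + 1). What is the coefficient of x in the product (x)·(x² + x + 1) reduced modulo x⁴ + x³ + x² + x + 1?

1

Multiply in F_2[x]: (x)·(x² + x + 1) = x³ + x² + x.
Reduced: x³ + x² + x.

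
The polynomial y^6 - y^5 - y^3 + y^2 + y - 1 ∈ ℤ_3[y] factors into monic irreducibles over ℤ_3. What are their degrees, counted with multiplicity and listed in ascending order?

1, 2, 3

Write g(y) = y^6 - y^5 - y^3 + y^2 + y - 1.
Roots in ℤ_3: g(0) = 2; g(1) = 0 → root; g(2) = 2.
Linear factors from roots: (y - 1).
Complete factorization: g(y) = (y - 1)·(y^2 + y - 1)·(y^3 - y^2 - y - 1).
Factor degrees with multiplicity: 1 + 2 + 3 = 6.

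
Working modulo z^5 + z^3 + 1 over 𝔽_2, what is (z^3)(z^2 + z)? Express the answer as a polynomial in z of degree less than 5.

z^4 + z^3 + 1

Multiply in 𝔽_2[z]: (z^3)·(z^2 + z) = z^5 + z^4.
Reduce using z^5 ≡ z^3 + 1 (mod z^5 + z^3 + 1).
Reduced: z^4 + z^3 + 1.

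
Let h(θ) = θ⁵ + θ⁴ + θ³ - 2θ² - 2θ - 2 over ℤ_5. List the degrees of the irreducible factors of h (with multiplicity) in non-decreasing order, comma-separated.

1, 2, 2

Roots in ℤ_5: h(0) = 3; h(1) = 2; h(2) = 2; h(3) = 0 → root; h(4) = 2.
Linear factors from roots: (θ + 2).
Complete factorization: h(θ) = (θ + 2)·(θ² + θ + 1)·(θ² - 2θ - 1).
Factor degrees with multiplicity: 1 + 2 + 2 = 5.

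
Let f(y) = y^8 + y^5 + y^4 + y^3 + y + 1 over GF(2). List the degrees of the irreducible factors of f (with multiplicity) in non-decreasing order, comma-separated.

Roots in GF(2): f(0) = 1; f(1) = 0 → root.
Linear factors from roots: (y + 1).
Complete factorization: f(y) = (y + 1)·(y^2 + y + 1)^2·(y^3 + y^2 + 1).
Factor degrees with multiplicity: 1 + 2 + 2 + 3 = 8.

1, 2, 2, 3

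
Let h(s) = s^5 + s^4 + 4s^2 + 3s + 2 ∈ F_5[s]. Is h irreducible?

Check for roots in F_5: h(0) = 2; h(1) = 1; h(2) = 2; h(3) = 1; h(4) = 3.
No roots, so no linear factors.
Degree-2 irreducible divisors: test the 10 monic irreducibles of degree 2 over GF(5).
None of them divide h (all give nonzero remainder).
No irreducible factor of degree ≤ 2 exists, so h is irreducible over GF(5).

Yes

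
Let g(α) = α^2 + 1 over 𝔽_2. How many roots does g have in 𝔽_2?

Evaluate at each of the 2 elements of 𝔽_2:
g(0) = 1; g(1) = 0 → root.
Roots: {1}.

1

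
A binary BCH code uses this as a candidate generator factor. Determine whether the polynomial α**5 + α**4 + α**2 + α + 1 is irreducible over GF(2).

Yes

Write h(α) = α**5 + α**4 + α**2 + α + 1.
Check for roots in GF(2): h(0) = 1; h(1) = 1.
No roots, so no linear factors.
Monic irreducibles of degree 2 over GF(2): α**2 + α + 1.
None of them divide h (all give nonzero remainder).
No irreducible factor of degree ≤ 2 exists, so h is irreducible over GF(2).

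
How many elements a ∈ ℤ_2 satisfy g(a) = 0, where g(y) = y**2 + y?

2

Evaluate at each of the 2 elements of ℤ_2:
g(0) = 0 → root; g(1) = 0 → root.
Roots: {0, 1}.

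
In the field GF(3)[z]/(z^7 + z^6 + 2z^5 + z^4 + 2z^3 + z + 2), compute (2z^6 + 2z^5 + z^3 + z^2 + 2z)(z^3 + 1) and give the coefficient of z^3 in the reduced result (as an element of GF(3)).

1

Multiply in GF(3)[z]: (2z^6 + 2z^5 + z^3 + z^2 + 2z)·(z^3 + 1) = 2z^9 + 2z^8 + 2z^4 + z^3 + z^2 + 2z.
Reduce using z^7 ≡ 2z^6 + z^5 + 2z^4 + z^3 + 2z + 1 (mod z^7 + z^6 + 2z^5 + z^4 + 2z^3 + z + 2).
Reduced: 2z^6 + z^5 + z^3 + 2.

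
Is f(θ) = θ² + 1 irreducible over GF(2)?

No

Check for roots in GF(2): f(0) = 1; f(1) = 0 → root.
f(1) = 0, so (θ − 1) divides f(θ); f is reducible.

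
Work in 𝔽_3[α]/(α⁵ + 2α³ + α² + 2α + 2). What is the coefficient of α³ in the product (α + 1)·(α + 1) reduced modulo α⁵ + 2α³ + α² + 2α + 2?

Multiply in 𝔽_3[α]: (α + 1)·(α + 1) = α² + 2α + 1.
Reduced: α² + 2α + 1.

0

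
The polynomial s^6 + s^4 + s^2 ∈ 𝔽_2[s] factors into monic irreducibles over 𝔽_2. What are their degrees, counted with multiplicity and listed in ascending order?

1, 1, 2, 2

Write g(s) = s^6 + s^4 + s^2.
Roots in 𝔽_2: g(0) = 0 → root; g(1) = 1.
Linear factors from roots: (s).
Complete factorization: g(s) = (s)^2·(s^2 + s + 1)^2.
Factor degrees with multiplicity: 1 + 1 + 2 + 2 = 6.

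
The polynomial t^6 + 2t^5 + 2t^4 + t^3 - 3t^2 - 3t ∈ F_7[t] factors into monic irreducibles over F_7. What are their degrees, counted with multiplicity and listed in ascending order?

1, 1, 1, 3

Write f(t) = t^6 + 2t^5 + 2t^4 + t^3 - 3t^2 - 3t.
Linear factors from roots: (t), (t - 1), (t + 1).
Complete factorization: f(t) = (t)·(t + 1)·(t - 1)·(t^3 + 2t^2 + 3t + 3).
Factor degrees with multiplicity: 1 + 1 + 1 + 3 = 6.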